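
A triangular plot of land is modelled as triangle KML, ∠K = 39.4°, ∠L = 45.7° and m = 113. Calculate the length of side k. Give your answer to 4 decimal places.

The third angle is ∠M = 180° − ∠L − ∠K = 94.90°.
Law of sines: k = m·sin K/sin M ≈ 71.988.

71.9876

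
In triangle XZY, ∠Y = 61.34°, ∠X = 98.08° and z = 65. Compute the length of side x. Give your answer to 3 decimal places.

183.078

The third angle is ∠Z = 180° − ∠Y − ∠X = 20.58°.
Law of sines: x = z·sin X/sin Z ≈ 183.08.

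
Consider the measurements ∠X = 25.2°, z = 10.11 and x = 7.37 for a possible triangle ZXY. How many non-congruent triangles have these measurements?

2

z·sin X = 10.11·sin(25.2°) ≈ 4.305.
Since z sin X < x < z (4.305 < 7.37 < 10.11), two triangles exist.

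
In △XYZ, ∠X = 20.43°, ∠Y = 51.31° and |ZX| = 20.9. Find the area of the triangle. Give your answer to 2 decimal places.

92.75

The third angle is ∠Z = 180° − ∠X − ∠Y = 108.26°.
Law of sines: |YZ| = |ZX|·sin X/sin Y ≈ 9.3466.
Law of sines: |XY| = |ZX|·sin Z/sin Y ≈ 25.428.
Area = ½·|ZX|·|YZ|·sin Z ≈ 92.754.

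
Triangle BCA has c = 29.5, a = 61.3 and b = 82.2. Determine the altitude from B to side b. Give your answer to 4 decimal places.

Semiperimeter s = (82.2 + 29.5 + 61.3)/2 = 86.5.
Heron's formula: area = √(86.5·4.3·57·25.2) ≈ 730.94.
The altitude from B has length 2·area/b ≈ 17.784.

17.7844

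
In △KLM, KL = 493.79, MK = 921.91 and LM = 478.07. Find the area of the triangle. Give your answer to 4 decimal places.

Semiperimeter s = (478.07 + 921.91 + 493.79)/2 = 946.88.
Heron's formula: area = √(946.88·468.81·24.975·453.09) ≈ 70876.

area ≈ 70875.6004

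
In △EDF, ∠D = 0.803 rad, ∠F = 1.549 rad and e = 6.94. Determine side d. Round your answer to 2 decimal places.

The third angle is ∠E = π − ∠D − ∠F = 0.790 rad.
Law of sines: d = e·sin D/sin E ≈ 7.0316.

7.03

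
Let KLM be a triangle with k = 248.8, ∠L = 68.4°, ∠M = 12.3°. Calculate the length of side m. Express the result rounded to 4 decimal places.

The third angle is ∠K = 180° − ∠L − ∠M = 99.30°.
Law of sines: m = k·sin M/sin K ≈ 53.708.

53.7079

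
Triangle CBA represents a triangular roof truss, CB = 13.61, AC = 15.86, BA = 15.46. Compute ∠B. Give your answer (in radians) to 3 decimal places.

By the law of cosines, cos B = (CB² + BA² − AC²) / (2·CB·BA) ≈ 0.41040, so ∠B ≈ 1.1479 rad.

1.148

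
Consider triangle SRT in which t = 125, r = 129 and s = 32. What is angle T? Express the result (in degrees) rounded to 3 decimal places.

By the law of cosines, cos T = (s² + r² − t²) / (2·s·r) ≈ 0.24709, so ∠T ≈ 75.69°.

75.694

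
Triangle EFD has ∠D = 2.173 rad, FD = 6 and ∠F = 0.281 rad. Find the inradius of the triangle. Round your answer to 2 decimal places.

The third angle is ∠E = π − ∠F − ∠D = 0.688 rad.
Law of sines: DE = FD·sin F/sin E ≈ 2.6216.
Law of sines: EF = FD·sin D/sin E ≈ 7.7906.
Area = ½·FD·DE·sin D ≈ 6.4814.
Semiperimeter s = (6+2.6216+7.7906)/2 = 8.2061.
Inradius = area/s = 6.4814/8.2061 ≈ 0.78982.

0.79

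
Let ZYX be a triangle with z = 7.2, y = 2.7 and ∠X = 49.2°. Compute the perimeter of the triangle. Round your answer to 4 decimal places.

By the law of cosines, x² = z² + y² − 2·z·y·cos X = 33.725, so x ≈ 5.8073.
Semiperimeter s = (7.2+2.7+5.8073)/2 = 7.8537.
Perimeter = 7.2 + 2.7 + 5.8073 = 15.707.

15.7073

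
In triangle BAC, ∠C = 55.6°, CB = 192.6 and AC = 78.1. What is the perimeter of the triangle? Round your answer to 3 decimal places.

perimeter ≈ 432.557

By the law of cosines, BA² = AC² + CB² − 2·AC·CB·cos C = 26198, so BA ≈ 161.86.
Semiperimeter s = (78.1+192.6+161.86)/2 = 216.28.
Perimeter = 78.1 + 192.6 + 161.86 = 432.56.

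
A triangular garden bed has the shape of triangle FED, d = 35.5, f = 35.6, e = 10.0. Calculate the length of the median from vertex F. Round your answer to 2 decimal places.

Median from F: ½√(2·e² + 2·d² − f²) ≈ 19.06.

m_F ≈ 19.06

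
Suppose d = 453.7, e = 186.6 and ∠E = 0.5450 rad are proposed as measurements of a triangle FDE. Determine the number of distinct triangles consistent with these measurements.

d·sin E = 453.7·sin(0.5450 rad) ≈ 235.2.
Since e = 186.6 < 235.2 = d sin E, no triangle exists.

0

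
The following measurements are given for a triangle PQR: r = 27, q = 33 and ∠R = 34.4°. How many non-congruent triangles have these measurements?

2

q·sin R = 33·sin(34.4°) ≈ 18.64.
Since q sin R < r < q (18.64 < 27 < 33), two triangles exist.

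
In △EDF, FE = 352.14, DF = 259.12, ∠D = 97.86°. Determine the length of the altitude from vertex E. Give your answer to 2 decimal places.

Law of sines: sin E = DF·sin D/FE ≈ 0.72893.
Since FE ≥ DF, only the acute value applies: ∠E ≈ 46.80°.
Then ∠F = 180° − ∠D − ∠E ≈ 35.34°.
Law of sines gives ED = FE·sin F/sin D ≈ 205.64.
Area = ½·FE·DF·sin F ≈ 26392.
The altitude from E has length 2·area/DF ≈ 203.7.

203.70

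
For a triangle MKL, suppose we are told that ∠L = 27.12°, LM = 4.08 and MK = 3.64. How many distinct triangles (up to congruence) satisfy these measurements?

LM·sin L = 4.08·sin(27.12°) ≈ 1.86.
Since LM sin L < MK < LM (1.86 < 3.64 < 4.08), two triangles exist.

2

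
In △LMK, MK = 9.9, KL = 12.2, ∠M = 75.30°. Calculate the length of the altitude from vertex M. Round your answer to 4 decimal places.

Law of sines: sin L = MK·sin M/KL ≈ 0.78491.
Since KL ≥ MK, only the acute value applies: ∠L ≈ 51.71°.
Then ∠K = 180° − ∠M − ∠L ≈ 52.99°.
Law of sines gives LM = KL·sin K/sin M ≈ 10.071.
Area = ½·KL·MK·sin K ≈ 48.222.
The altitude from M has length 2·area/KL ≈ 7.9052.

h_M ≈ 7.9052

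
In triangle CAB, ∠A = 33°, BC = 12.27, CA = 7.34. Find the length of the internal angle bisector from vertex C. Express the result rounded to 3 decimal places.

Law of sines: sin B = CA·sin A/BC ≈ 0.32581.
Since BC ≥ CA, only the acute value applies: ∠B ≈ 19.01°.
Then ∠C = 180° − ∠A − ∠B ≈ 127.99°.
Law of sines gives AB = BC·sin C/sin A ≈ 17.756.
The bisector from C has length 2·BC·CA·cos(∠C/2)/(BC+CA) ≈ 4.0276.

t_C ≈ 4.028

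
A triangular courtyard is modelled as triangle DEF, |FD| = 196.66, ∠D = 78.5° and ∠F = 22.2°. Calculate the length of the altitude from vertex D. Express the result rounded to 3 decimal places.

h_D ≈ 74.306

The third angle is ∠E = 180° − ∠F − ∠D = 79.30°.
Law of sines: |EF| = |FD|·sin D/sin E ≈ 196.12.
Law of sines: |DE| = |FD|·sin F/sin E ≈ 75.621.
Area = ½·|FD|·|EF|·sin F ≈ 7286.5.
The altitude from D has length 2·area/|EF| ≈ 74.306.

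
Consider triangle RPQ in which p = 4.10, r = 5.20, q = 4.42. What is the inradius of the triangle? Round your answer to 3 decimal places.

Semiperimeter s = (5.2 + 4.1 + 4.42)/2 = 6.86.
Heron's formula: area = √(6.86·1.66·2.76·2.44) ≈ 8.7572.
Inradius = area/s = 8.7572/6.86 ≈ 1.2766.

1.277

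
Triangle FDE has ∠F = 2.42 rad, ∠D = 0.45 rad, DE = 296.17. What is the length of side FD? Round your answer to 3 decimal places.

120.276

The third angle is ∠E = π − ∠F − ∠D = 0.272 rad.
Law of sines: FD = DE·sin E/sin F ≈ 120.28.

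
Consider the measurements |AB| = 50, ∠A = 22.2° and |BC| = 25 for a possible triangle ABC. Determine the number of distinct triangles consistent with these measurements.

|AB|·sin A = 50·sin(22.2°) ≈ 18.89.
Since |AB| sin A < |BC| < |AB| (18.89 < 25 < 50), two triangles exist.

2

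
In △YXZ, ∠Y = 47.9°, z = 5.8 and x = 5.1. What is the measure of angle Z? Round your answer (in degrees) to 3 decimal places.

74.277

By the law of cosines, y² = x² + z² − 2·x·z·cos Y = 19.988, so y ≈ 4.4707.
Law of cosines again: cos Z = (y² + x² − z²)/(2·y·x) ≈ 0.27099, so ∠Z ≈ 74.28°.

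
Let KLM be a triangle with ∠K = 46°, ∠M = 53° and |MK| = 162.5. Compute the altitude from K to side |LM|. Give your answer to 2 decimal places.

The third angle is ∠L = 180° − ∠M − ∠K = 81.00°.
Law of sines: |LM| = |MK|·sin K/sin L ≈ 118.35.
Law of sines: |KL| = |MK|·sin M/sin L ≈ 131.4.
Area = ½·|MK|·|LM|·sin M ≈ 7679.6.
The altitude from K has length 2·area/|LM| ≈ 129.78.

h_K ≈ 129.78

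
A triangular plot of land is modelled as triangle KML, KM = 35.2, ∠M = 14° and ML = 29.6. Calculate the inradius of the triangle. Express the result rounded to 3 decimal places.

3.385

By the law of cosines, LK² = KM² + ML² − 2·KM·ML·cos M = 93.259, so LK ≈ 9.6571.
Area = ½·KM·ML·sin M ≈ 126.03.
Semiperimeter s = (29.6+9.6571+35.2)/2 = 37.229.
Inradius = area/s = 126.03/37.229 ≈ 3.3854.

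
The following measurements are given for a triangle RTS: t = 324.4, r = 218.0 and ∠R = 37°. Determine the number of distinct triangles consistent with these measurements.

2

t·sin R = 324.4·sin(37°) ≈ 195.2.
Since t sin R < r < t (195.2 < 218.0 < 324.4), two triangles exist.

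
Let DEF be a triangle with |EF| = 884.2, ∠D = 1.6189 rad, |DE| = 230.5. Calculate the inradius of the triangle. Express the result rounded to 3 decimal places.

Law of sines: sin F = |DE|·sin D/|EF| ≈ 0.26039.
Since |EF| ≥ |DE|, only the acute value applies: ∠F ≈ 0.2634 rad.
Then ∠E = π − ∠D − ∠F ≈ 1.2593 rad.
Law of sines gives |FD| = |EF|·sin E/sin D ≈ 842.62.
Area = ½·|EF|·|DE|·sin E ≈ 96999.
Semiperimeter s = (884.2+842.62+230.5)/2 = 978.66.
Inradius = area/s = 96999/978.66 ≈ 99.114.

99.114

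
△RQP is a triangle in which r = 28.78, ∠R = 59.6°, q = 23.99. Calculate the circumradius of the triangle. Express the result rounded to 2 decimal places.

Law of sines: sin Q = q·sin R/r ≈ 0.71896.
Since r ≥ q, only the acute value applies: ∠Q ≈ 45.97°.
Then ∠P = 180° − ∠R − ∠Q ≈ 74.43°.
Law of sines gives p = r·sin P/sin R ≈ 32.143.
Circumradius = r/(2 sin R) ≈ 16.684.

16.68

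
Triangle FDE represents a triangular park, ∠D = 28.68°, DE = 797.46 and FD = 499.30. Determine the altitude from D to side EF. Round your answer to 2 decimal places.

By the law of cosines, EF² = FD² + DE² − 2·FD·DE·cos D = 1.866e+05, so EF ≈ 431.97.
Area = ½·FD·DE·sin D ≈ 95545.
The altitude from D has length 2·area/EF ≈ 442.37.

h_D ≈ 442.37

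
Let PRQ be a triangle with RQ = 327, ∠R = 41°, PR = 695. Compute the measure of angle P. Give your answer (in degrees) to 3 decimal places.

∠P ≈ 25.578°

By the law of cosines, QP² = PR² + RQ² − 2·PR·RQ·cos R = 2.4692e+05, so QP ≈ 496.91.
Law of cosines again: cos P = (QP² + PR² − RQ²)/(2·QP·PR) ≈ 0.90200, so ∠P ≈ 25.58°.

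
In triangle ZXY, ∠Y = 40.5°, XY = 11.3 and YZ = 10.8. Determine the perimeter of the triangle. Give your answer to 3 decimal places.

29.764

By the law of cosines, ZX² = XY² + YZ² − 2·XY·YZ·cos Y = 58.73, so ZX ≈ 7.6636.
Semiperimeter s = (11.3+10.8+7.6636)/2 = 14.882.
Perimeter = 11.3 + 10.8 + 7.6636 = 29.764.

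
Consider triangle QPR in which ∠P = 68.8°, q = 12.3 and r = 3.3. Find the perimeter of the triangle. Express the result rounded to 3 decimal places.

perimeter ≈ 27.125

By the law of cosines, p² = r² + q² − 2·r·q·cos P = 132.82, so p ≈ 11.525.
Semiperimeter s = (12.3+11.525+3.3)/2 = 13.562.
Perimeter = 12.3 + 11.525 + 3.3 = 27.125.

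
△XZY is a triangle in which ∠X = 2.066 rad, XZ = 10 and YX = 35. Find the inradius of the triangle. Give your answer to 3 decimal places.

r ≈ 3.593

By the law of cosines, ZY² = YX² + XZ² − 2·YX·XZ·cos X = 1657.6, so ZY ≈ 40.714.
Area = ½·YX·XZ·sin X ≈ 153.98.
Semiperimeter s = (40.714+35+10)/2 = 42.857.
Inradius = area/s = 153.98/42.857 ≈ 3.5928.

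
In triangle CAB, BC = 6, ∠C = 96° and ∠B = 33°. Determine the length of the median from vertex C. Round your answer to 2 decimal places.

The third angle is ∠A = 180° − ∠B − ∠C = 51.00°.
Law of sines: AB = BC·sin C/sin A ≈ 7.6783.
Law of sines: CA = BC·sin B/sin A ≈ 4.2049.
Median from C: ½√(2·BC² + 2·CA² − AB²) ≈ 3.4788.

m_C ≈ 3.48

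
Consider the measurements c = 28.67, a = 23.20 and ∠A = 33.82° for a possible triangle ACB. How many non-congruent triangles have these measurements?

c·sin A = 28.67·sin(33.82°) ≈ 15.96.
Since c sin A < a < c (15.96 < 23.20 < 28.67), two triangles exist.

2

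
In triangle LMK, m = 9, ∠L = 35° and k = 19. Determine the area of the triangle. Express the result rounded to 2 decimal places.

Area = ½·m·k·sin L ≈ 49.041.

49.04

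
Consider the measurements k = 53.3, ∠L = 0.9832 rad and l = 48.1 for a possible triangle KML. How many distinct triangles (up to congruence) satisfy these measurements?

k·sin L = 53.3·sin(0.9832 rad) ≈ 44.36.
Since k sin L < l < k (44.36 < 48.1 < 53.3), two triangles exist.

2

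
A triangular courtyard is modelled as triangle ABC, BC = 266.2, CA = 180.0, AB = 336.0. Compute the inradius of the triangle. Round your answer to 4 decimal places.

Semiperimeter s = (266.2 + 180 + 336)/2 = 391.1.
Heron's formula: area = √(391.1·124.9·211.1·55.1) ≈ 23837.
Inradius = area/s = 23837/391.1 ≈ 60.948.

60.9477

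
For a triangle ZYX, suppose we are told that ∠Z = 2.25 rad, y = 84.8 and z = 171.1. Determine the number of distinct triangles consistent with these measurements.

1

y·sin Z = 84.8·sin(2.25 rad) ≈ 65.98.
Since ∠Z is not acute, a triangle exists only if z > y; here z > y, so there is exactly one triangle.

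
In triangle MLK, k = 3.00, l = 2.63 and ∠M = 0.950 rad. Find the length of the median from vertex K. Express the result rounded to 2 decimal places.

By the law of cosines, m² = l² + k² − 2·l·k·cos M = 6.7379, so m ≈ 2.5958.
Median from K: ½√(2·m² + 2·l² − k²) ≈ 2.1395.

2.14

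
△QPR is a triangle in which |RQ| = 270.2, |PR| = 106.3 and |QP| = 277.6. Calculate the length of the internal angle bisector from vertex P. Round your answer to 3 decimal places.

By the law of cosines, cos P = (|QP|² + |PR|² − |RQ|²) / (2·|QP|·|PR|) ≈ 0.26015, so ∠P ≈ 74.92°.
The bisector from P has length 2·|QP|·|PR|·cos(∠P/2)/(|QP|+|PR|) ≈ 122.03.

t_P ≈ 122.028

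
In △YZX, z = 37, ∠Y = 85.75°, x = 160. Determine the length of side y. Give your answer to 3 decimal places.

By the law of cosines, y² = z² + x² − 2·z·x·cos Y = 26092, so y ≈ 161.53.

161.529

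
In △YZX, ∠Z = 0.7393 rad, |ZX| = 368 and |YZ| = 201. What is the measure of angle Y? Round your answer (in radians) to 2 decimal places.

∠Y ≈ 1.85 rad

By the law of cosines, |XY|² = |YZ|² + |ZX|² − 2·|YZ|·|ZX|·cos Z = 66509, so |XY| ≈ 257.89.
Law of cosines again: cos Y = (|XY|² + |YZ|² − |ZX|²)/(2·|XY|·|YZ|) ≈ -0.27504, so ∠Y ≈ 1.8494 rad.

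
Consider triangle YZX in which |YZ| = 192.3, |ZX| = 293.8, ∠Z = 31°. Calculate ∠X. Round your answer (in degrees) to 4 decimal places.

By the law of cosines, |XY|² = |YZ|² + |ZX|² − 2·|YZ|·|ZX|·cos Z = 26442, so |XY| ≈ 162.61.
Law of cosines again: cos X = (|ZX|² + |XY|² − |YZ|²)/(2·|ZX|·|XY|) ≈ 0.79311, so ∠X ≈ 37.52°.

∠X ≈ 37.5230°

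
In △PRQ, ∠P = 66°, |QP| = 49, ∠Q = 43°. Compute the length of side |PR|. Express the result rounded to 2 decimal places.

35.34

The third angle is ∠R = 180° − ∠Q − ∠P = 71.00°.
Law of sines: |PR| = |QP|·sin Q/sin R ≈ 35.343.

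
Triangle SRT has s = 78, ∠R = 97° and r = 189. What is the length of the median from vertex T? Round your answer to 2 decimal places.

119.45

Law of sines: sin S = s·sin R/r ≈ 0.40962.
Since r ≥ s, only the acute value applies: ∠S ≈ 24.18°.
Then ∠T = 180° − ∠R − ∠S ≈ 58.82°.
Law of sines gives t = r·sin T/sin R ≈ 162.91.
Median from T: ½√(2·s² + 2·r² − t²) ≈ 119.45.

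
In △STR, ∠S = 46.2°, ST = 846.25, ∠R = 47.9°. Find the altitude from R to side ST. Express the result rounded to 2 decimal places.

h_R ≈ 821.09

The third angle is ∠T = 180° − ∠R − ∠S = 85.90°.
Law of sines: TR = ST·sin S/sin R ≈ 823.19.
Law of sines: RS = ST·sin T/sin R ≈ 1137.6.
Area = ½·ST·TR·sin T ≈ 3.4742e+05.
The altitude from R has length 2·area/ST ≈ 821.09.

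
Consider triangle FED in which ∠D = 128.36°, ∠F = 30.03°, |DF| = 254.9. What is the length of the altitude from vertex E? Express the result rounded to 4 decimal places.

h_E ≈ 271.6024

The third angle is ∠E = 180° − ∠D − ∠F = 21.61°.
Law of sines: |ED| = |DF|·sin F/sin E ≈ 346.38.
Law of sines: |FE| = |DF|·sin D/sin E ≈ 542.71.
Area = ½·|DF|·|ED|·sin D ≈ 34616.
The altitude from E has length 2·area/|DF| ≈ 271.6.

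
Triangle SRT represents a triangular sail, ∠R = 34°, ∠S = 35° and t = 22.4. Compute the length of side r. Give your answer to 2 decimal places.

13.42

The third angle is ∠T = 180° − ∠S − ∠R = 111.00°.
Law of sines: r = t·sin R/sin T ≈ 13.417.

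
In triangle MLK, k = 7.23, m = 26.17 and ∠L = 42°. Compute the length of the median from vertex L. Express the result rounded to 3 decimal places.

By the law of cosines, l² = k² + m² − 2·k·m·cos L = 455.92, so l ≈ 21.352.
Median from L: ½√(2·k² + 2·m² − l²) ≈ 15.956.

15.956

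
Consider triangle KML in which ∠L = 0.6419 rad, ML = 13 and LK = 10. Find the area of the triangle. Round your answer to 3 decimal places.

area ≈ 38.917

Area = ½·ML·LK·sin L ≈ 38.917.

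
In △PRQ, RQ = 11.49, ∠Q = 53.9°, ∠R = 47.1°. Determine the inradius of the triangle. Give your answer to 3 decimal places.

2.696

The third angle is ∠P = 180° − ∠R − ∠Q = 79.00°.
Law of sines: QP = RQ·sin R/sin P ≈ 8.5745.
Law of sines: PR = RQ·sin Q/sin P ≈ 9.4576.
Area = ½·RQ·QP·sin Q ≈ 39.802.
Semiperimeter s = (11.49+8.5745+9.4576)/2 = 14.761.
Inradius = area/s = 39.802/14.761 ≈ 2.6964.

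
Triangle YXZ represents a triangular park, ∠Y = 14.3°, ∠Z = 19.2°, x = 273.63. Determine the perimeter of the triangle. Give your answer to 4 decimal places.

The third angle is ∠X = 180° − ∠Z − ∠Y = 146.50°.
Law of sines: y = x·sin Y/sin X ≈ 122.45.
Law of sines: z = x·sin Z/sin X ≈ 163.04.
Semiperimeter s = (122.45+273.63+163.04)/2 = 279.56.
Perimeter = 122.45 + 273.63 + 163.04 = 559.12.

perimeter ≈ 559.1230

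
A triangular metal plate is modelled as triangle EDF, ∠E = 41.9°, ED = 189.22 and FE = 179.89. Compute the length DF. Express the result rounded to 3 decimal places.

132.264

By the law of cosines, DF² = FE² + ED² − 2·FE·ED·cos E = 17494, so DF ≈ 132.26.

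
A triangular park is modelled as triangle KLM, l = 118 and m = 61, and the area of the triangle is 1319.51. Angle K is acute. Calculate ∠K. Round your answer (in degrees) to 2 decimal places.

21.51

From area = ½·l·m·sin K, we get sin K = 2·area/(l·m) ≈ 0.36663.
Taking the acute solution, ∠K ≈ 21.51°.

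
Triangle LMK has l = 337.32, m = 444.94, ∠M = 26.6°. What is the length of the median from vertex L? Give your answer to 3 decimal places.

m_L ≈ 574.315

Law of sines: sin L = l·sin M/m ≈ 0.33946.
Since m ≥ l, only the acute value applies: ∠L ≈ 19.84°.
Then ∠K = 180° − ∠M − ∠L ≈ 133.56°.
Law of sines gives k = m·sin K/sin M ≈ 720.14.
Median from L: ½√(2·m² + 2·k² − l²) ≈ 574.31.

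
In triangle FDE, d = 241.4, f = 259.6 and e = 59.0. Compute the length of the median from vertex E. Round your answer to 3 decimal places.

m_E ≈ 248.923

Median from E: ½√(2·f² + 2·d² − e²) ≈ 248.92.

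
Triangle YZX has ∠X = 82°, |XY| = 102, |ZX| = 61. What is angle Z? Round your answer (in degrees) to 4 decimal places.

By the law of cosines, |YZ|² = |ZX|² + |XY|² − 2·|ZX|·|XY|·cos X = 12393, so |YZ| ≈ 111.32.
Law of cosines again: cos Z = (|YZ|² + |ZX|² − |XY|²)/(2·|YZ|·|ZX|) ≈ 0.42043, so ∠Z ≈ 65.14°.

∠Z ≈ 65.1381°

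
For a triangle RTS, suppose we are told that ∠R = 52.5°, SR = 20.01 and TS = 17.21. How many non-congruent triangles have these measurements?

2

SR·sin R = 20.01·sin(52.5°) ≈ 15.88.
Since SR sin R < TS < SR (15.88 < 17.21 < 20.01), two triangles exist.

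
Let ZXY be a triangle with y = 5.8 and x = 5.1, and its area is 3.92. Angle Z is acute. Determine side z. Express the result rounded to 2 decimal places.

From area = ½·x·y·sin Z, we get sin Z = 2·area/(x·y) ≈ 0.26504.
Taking the acute solution, ∠Z ≈ 15.37°.
Law of cosines then gives z ≈ 1.6142.

1.61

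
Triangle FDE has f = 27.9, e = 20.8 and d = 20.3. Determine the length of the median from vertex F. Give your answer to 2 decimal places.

Median from F: ½√(2·d² + 2·e² − f²) ≈ 15.092.

15.09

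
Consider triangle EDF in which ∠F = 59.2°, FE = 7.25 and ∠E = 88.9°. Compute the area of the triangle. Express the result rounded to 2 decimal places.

The third angle is ∠D = 180° − ∠F − ∠E = 31.90°.
Law of sines: DF = FE·sin E/sin D ≈ 13.717.
Law of sines: ED = FE·sin F/sin D ≈ 11.785.
Area = ½·FE·DF·sin F ≈ 42.711.

42.71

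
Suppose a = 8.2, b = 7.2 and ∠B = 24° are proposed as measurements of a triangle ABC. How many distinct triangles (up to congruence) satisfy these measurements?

2

a·sin B = 8.2·sin(24°) ≈ 3.335.
Since a sin B < b < a (3.335 < 7.2 < 8.2), two triangles exist.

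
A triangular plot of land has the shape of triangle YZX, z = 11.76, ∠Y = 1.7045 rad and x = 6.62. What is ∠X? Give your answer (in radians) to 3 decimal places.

0.479

By the law of cosines, y² = z² + x² − 2·z·x·cos Y = 202.88, so y ≈ 14.244.
Law of cosines again: cos X = (y² + z² − x²)/(2·y·z) ≈ 0.88760, so ∠X ≈ 0.4787 rad.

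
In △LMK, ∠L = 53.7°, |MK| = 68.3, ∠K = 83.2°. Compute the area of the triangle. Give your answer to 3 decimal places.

The third angle is ∠M = 180° − ∠K − ∠L = 43.10°.
Law of sines: |KL| = |MK|·sin M/sin L ≈ 57.905.
Law of sines: |LM| = |MK|·sin K/sin L ≈ 84.151.
Area = ½·|MK|·|KL|·sin K ≈ 1963.6.

area ≈ 1963.559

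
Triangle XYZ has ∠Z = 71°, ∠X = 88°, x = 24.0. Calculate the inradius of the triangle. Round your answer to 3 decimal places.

The third angle is ∠Y = 180° − ∠Z − ∠X = 21.00°.
Law of sines: y = x·sin Y/sin X ≈ 8.6061.
Law of sines: z = x·sin Z/sin X ≈ 22.706.
Area = ½·x·y·sin Z ≈ 97.646.
Semiperimeter s = (24+8.6061+22.706)/2 = 27.656.
Inradius = area/s = 97.646/27.656 ≈ 3.5307.

3.531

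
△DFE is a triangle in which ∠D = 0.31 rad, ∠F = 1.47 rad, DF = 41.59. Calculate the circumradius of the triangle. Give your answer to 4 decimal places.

The third angle is ∠E = π − ∠D − ∠F = 1.362 rad.
Law of sines: FE = DF·sin D/sin E ≈ 12.97.
Law of sines: ED = DF·sin F/sin E ≈ 42.301.
Circumradius = DF/(2 sin E) ≈ 21.259.

21.2585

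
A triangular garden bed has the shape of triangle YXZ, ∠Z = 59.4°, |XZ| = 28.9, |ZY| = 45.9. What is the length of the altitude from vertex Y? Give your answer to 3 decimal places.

h_Y ≈ 39.508

By the law of cosines, |YX|² = |XZ|² + |ZY|² − 2·|XZ|·|ZY|·cos Z = 1591.5, so |YX| ≈ 39.894.
Area = ½·|XZ|·|ZY|·sin Z ≈ 570.89.
The altitude from Y has length 2·area/|XZ| ≈ 39.508.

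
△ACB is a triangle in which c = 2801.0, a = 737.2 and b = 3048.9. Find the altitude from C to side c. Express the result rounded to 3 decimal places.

Semiperimeter s = (737.2 + 2801 + 3048.9)/2 = 3293.6.
Heron's formula: area = √(3293.6·2556.4·492.55·244.65) ≈ 1.0073e+06.
The altitude from C has length 2·area/c ≈ 719.21.

719.212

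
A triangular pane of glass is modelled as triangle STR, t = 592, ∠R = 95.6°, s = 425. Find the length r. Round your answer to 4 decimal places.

By the law of cosines, r² = s² + t² − 2·s·t·cos R = 5.8019e+05, so r ≈ 761.7.

761.7038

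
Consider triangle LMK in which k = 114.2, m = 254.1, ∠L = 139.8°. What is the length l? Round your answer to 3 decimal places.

349.194

By the law of cosines, l² = m² + k² − 2·m·k·cos L = 1.2194e+05, so l ≈ 349.19.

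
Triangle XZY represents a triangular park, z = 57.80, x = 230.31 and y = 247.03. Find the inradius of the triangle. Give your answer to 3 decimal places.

Semiperimeter s = (230.31 + 57.8 + 247.03)/2 = 267.57.
Heron's formula: area = √(267.57·37.26·209.77·20.54) ≈ 6554.1.
Inradius = area/s = 6554.1/267.57 ≈ 24.495.

r ≈ 24.495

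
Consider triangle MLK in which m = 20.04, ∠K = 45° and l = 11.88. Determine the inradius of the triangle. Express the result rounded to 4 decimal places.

By the law of cosines, k² = m² + l² − 2·m·l·cos K = 206.05, so k ≈ 14.354.
Area = ½·m·l·sin K ≈ 84.172.
Semiperimeter s = (20.04+11.88+14.354)/2 = 23.137.
Inradius = area/s = 84.172/23.137 ≈ 3.638.

3.6380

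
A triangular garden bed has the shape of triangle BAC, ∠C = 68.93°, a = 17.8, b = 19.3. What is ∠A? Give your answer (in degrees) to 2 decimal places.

By the law of cosines, c² = b² + a² − 2·b·a·cos C = 442.32, so c ≈ 21.031.
Law of cosines again: cos A = (c² + b² − a²)/(2·c·b) ≈ 0.61340, so ∠A ≈ 52.16°.

∠A ≈ 52.16°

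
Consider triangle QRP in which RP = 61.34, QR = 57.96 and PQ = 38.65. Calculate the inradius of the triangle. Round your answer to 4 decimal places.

Semiperimeter s = (61.34 + 38.65 + 57.96)/2 = 78.975.
Heron's formula: area = √(78.975·17.635·40.325·21.015) ≈ 1086.4.
Inradius = area/s = 1086.4/78.975 ≈ 13.756.

13.7561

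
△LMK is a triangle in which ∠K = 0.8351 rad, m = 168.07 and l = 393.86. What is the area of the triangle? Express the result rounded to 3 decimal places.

area ≈ 24537.672

Area = ½·l·m·sin K ≈ 24538.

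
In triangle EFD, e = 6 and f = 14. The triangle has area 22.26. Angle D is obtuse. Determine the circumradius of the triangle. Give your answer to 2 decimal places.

R ≈ 18.26

From area = ½·e·f·sin D, we get sin D = 2·area/(e·f) ≈ 0.53000.
Taking the obtuse solution, ∠D ≈ 147.99°.
Law of cosines then gives d ≈ 19.351.
Circumradius = d/(2 sin D) ≈ 18.256.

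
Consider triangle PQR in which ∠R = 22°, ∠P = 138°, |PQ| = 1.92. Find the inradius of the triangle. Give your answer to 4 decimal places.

r ≈ 0.3171

The third angle is ∠Q = 180° − ∠R − ∠P = 20.00°.
Law of sines: |QR| = |PQ|·sin P/sin R ≈ 3.4295.
Law of sines: |RP| = |PQ|·sin Q/sin R ≈ 1.753.
Area = ½·|PQ|·|QR|·sin Q ≈ 1.1261.
Semiperimeter s = (3.4295+1.753+1.92)/2 = 3.5513.
Inradius = area/s = 1.1261/3.5513 ≈ 0.31709.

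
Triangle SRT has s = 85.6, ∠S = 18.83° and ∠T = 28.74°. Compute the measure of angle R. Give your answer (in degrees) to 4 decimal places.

The third angle is ∠R = 180° − ∠T − ∠S = 132.43°.

132.4300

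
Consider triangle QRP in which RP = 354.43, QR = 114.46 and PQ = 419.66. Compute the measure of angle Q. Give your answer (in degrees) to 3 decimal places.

∠Q ≈ 48.549°

By the law of cosines, cos Q = (PQ² + QR² − RP²) / (2·PQ·QR) ≈ 0.66197, so ∠Q ≈ 48.55°.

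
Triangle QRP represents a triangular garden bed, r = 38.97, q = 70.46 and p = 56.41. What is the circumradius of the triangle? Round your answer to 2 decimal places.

By the law of cosines, cos Q = (r² + p² − q²) / (2·r·p) ≈ -0.06002, so ∠Q ≈ 1.6308 rad.
Circumradius = q/(2 sin Q) ≈ 35.294.

35.29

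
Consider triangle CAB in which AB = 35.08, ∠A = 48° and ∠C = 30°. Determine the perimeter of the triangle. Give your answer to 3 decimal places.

The third angle is ∠B = 180° − ∠C − ∠A = 102.00°.
Law of sines: BC = AB·sin A/sin C ≈ 52.139.
Law of sines: CA = AB·sin B/sin C ≈ 68.627.
Semiperimeter s = (35.08+52.139+68.627)/2 = 77.923.
Perimeter = 35.08 + 52.139 + 68.627 = 155.85.

155.846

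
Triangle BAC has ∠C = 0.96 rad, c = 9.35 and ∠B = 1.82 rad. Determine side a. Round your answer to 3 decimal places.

The third angle is ∠A = π − ∠C − ∠B = 0.362 rad.
Law of sines: a = c·sin A/sin C ≈ 4.0378.

4.038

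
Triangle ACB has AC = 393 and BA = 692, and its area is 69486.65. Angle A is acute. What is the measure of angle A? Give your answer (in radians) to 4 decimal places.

From area = ½·BA·AC·sin A, we get sin A = 2·area/(BA·AC) ≈ 0.51101.
Taking the acute solution, ∠A ≈ 0.5364 rad.

∠A ≈ 0.5364 rad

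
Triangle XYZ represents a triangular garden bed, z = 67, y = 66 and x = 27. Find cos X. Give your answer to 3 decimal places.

cos X ≈ 0.918

By the law of cosines, cos X = (y² + z² − x²) / (2·y·z) ≈ 0.91768, so ∠X ≈ 23.41°.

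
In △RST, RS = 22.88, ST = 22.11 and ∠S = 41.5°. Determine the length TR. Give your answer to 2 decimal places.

By the law of cosines, TR² = RS² + ST² − 2·RS·ST·cos S = 254.59, so TR ≈ 15.956.

15.96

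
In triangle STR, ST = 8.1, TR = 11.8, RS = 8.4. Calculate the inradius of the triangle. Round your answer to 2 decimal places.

Semiperimeter s = (11.8 + 8.4 + 8.1)/2 = 14.15.
Heron's formula: area = √(14.15·2.35·5.75·6.05) ≈ 34.011.
Inradius = area/s = 34.011/14.15 ≈ 2.4036.

2.40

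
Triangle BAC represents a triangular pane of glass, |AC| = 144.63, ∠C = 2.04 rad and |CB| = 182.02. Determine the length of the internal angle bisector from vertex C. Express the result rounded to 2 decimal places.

t_C ≈ 84.36

By the law of cosines, |BA|² = |AC|² + |CB|² − 2·|AC|·|CB|·cos C = 77857, so |BA| ≈ 279.03.
The bisector from C has length 2·|AC|·|CB|·cos(∠C/2)/(|AC|+|CB|) ≈ 84.359.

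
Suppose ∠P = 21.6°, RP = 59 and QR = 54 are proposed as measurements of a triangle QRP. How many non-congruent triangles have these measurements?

RP·sin P = 59·sin(21.6°) ≈ 21.72.
Since RP sin P < QR < RP (21.72 < 54 < 59), two triangles exist.

2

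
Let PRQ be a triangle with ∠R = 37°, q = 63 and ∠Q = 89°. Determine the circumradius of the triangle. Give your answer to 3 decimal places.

31.505

The third angle is ∠P = 180° − ∠R − ∠Q = 54.00°.
Law of sines: p = q·sin P/sin Q ≈ 50.976.
Law of sines: r = q·sin R/sin Q ≈ 37.92.
Circumradius = q/(2 sin Q) ≈ 31.505.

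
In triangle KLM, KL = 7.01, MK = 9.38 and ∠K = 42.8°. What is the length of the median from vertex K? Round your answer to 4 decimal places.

7.6422

By the law of cosines, LM² = MK² + KL² − 2·MK·KL·cos K = 40.633, so LM ≈ 6.3744.
Median from K: ½√(2·MK² + 2·KL² − LM²) ≈ 7.6422.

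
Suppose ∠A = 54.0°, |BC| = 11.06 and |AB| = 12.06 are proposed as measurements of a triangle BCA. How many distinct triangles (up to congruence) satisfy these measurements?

|AB|·sin A = 12.06·sin(54.0°) ≈ 9.757.
Since |AB| sin A < |BC| < |AB| (9.757 < 11.06 < 12.06), two triangles exist.

2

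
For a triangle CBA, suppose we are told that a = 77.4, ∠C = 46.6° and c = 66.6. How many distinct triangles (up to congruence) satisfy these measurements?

2

a·sin C = 77.4·sin(46.6°) ≈ 56.24.
Since a sin C < c < a (56.24 < 66.6 < 77.4), two triangles exist.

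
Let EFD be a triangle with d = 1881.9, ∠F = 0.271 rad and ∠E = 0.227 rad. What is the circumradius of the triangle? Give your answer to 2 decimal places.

R ≈ 1969.88

The third angle is ∠D = π − ∠E − ∠F = 2.644 rad.
Law of sines: e = d·sin E/sin D ≈ 886.66.
Law of sines: f = d·sin F/sin D ≈ 1054.7.
Circumradius = d/(2 sin D) ≈ 1969.9.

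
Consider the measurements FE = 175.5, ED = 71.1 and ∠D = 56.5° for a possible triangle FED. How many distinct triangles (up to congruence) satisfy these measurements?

ED·sin D = 71.1·sin(56.5°) ≈ 59.29.
Since FE ≥ ED, exactly one triangle exists.

1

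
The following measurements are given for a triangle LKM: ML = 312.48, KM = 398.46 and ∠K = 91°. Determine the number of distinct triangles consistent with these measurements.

KM·sin K = 398.46·sin(91°) ≈ 398.4.
Since ∠K is not acute, a triangle exists only if ML > KM; here ML ≤ KM, so there is no triangle.

0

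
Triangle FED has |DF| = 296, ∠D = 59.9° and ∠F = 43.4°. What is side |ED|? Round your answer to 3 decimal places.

208.983

The third angle is ∠E = 180° − ∠D − ∠F = 76.70°.
Law of sines: |ED| = |DF|·sin F/sin E ≈ 208.98.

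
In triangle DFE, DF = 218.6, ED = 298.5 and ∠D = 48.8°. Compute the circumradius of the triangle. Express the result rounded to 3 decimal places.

By the law of cosines, FE² = ED² + DF² − 2·ED·DF·cos D = 50926, so FE ≈ 225.67.
Area = ½·ED·DF·sin D ≈ 24548.
Circumradius = FE/(2 sin D) ≈ 149.96.

R ≈ 149.963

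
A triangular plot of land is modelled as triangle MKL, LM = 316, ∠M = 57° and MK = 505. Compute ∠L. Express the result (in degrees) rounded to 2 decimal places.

By the law of cosines, KL² = LM² + MK² − 2·LM·MK·cos M = 1.8105e+05, so KL ≈ 425.5.
Law of cosines again: cos L = (KL² + LM² − MK²)/(2·KL·LM) ≈ 0.09626, so ∠L ≈ 84.48°.

84.48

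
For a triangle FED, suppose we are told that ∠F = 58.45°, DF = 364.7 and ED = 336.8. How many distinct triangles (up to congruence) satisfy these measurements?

2

DF·sin F = 364.7·sin(58.45°) ≈ 310.8.
Since DF sin F < ED < DF (310.8 < 336.8 < 364.7), two triangles exist.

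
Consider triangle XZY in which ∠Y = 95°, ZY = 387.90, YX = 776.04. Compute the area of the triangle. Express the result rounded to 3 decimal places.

Area = ½·ZY·YX·sin Y ≈ 1.4994e+05.

149940.211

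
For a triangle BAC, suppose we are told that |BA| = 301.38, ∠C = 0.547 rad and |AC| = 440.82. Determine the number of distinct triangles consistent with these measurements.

|AC|·sin C = 440.82·sin(0.547 rad) ≈ 229.3.
Since |AC| sin C < |BA| < |AC| (229.3 < 301.38 < 440.82), two triangles exist.

2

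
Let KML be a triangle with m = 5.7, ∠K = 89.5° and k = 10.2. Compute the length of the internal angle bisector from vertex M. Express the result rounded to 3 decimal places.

t_M ≈ 8.873

Law of sines: sin M = m·sin K/k ≈ 0.55880.
Since k ≥ m, only the acute value applies: ∠M ≈ 33.97°.
Then ∠L = 180° − ∠K − ∠M ≈ 56.53°.
Law of sines gives l = k·sin L/sin K ≈ 8.5086.
The bisector from M has length 2·l·k·cos(∠M/2)/(l+k) ≈ 8.8731.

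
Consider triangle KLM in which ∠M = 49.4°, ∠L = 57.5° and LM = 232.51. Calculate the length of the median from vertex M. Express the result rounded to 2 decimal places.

m_M ≈ 198.80

The third angle is ∠K = 180° − ∠L − ∠M = 73.10°.
Law of sines: MK = LM·sin L/sin K ≈ 204.95.
Law of sines: KL = LM·sin M/sin K ≈ 184.51.
Median from M: ½√(2·LM² + 2·MK² − KL²) ≈ 198.8.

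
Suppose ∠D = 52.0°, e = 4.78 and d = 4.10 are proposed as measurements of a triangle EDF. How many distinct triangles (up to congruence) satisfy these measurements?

e·sin D = 4.78·sin(52.0°) ≈ 3.767.
Since e sin D < d < e (3.767 < 4.10 < 4.78), two triangles exist.

2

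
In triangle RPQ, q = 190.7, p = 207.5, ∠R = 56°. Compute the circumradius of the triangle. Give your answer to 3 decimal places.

By the law of cosines, r² = p² + q² − 2·p·q·cos R = 35168, so r ≈ 187.53.
Area = ½·p·q·sin R ≈ 16403.
Circumradius = r/(2 sin R) ≈ 113.1.

113.102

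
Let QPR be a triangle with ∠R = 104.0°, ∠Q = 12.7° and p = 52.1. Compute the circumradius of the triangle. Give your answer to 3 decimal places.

29.159

The third angle is ∠P = 180° − ∠R − ∠Q = 63.30°.
Law of sines: q = p·sin Q/sin P ≈ 12.821.
Law of sines: r = p·sin R/sin P ≈ 56.586.
Circumradius = p/(2 sin P) ≈ 29.159.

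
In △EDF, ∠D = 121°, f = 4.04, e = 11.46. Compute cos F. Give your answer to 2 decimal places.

cos F ≈ 0.97

By the law of cosines, d² = f² + e² − 2·f·e·cos D = 195.34, so d ≈ 13.977.
Law of cosines again: cos F = (e² + d² − f²)/(2·e·d) ≈ 0.96882, so ∠F ≈ 14.35°.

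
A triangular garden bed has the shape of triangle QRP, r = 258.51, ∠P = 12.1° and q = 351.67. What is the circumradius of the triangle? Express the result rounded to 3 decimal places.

269.001

By the law of cosines, p² = q² + r² − 2·q·r·cos P = 12718, so p ≈ 112.78.
Area = ½·q·r·sin P ≈ 9528.2.
Circumradius = p/(2 sin P) ≈ 269.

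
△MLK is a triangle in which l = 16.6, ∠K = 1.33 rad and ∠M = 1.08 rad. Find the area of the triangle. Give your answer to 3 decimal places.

area ≈ 176.647

The third angle is ∠L = π − ∠K − ∠M = 0.732 rad.
Law of sines: m = l·sin M/sin L ≈ 21.915.
Law of sines: k = l·sin K/sin L ≈ 24.131.
Area = ½·l·m·sin K ≈ 176.65.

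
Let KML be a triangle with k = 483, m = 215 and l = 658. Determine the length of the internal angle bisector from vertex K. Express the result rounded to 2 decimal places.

313.31

By the law of cosines, cos K = (m² + l² − k²) / (2·m·l) ≈ 0.86909, so ∠K ≈ 29.65°.
The bisector from K has length 2·m·l·cos(∠K/2)/(m+l) ≈ 313.31.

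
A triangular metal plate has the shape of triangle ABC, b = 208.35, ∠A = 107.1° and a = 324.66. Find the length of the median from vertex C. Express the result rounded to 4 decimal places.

m_C ≈ 254.7275

Law of sines: sin B = b·sin A/a ≈ 0.61338.
Since a ≥ b, only the acute value applies: ∠B ≈ 37.83°.
Then ∠C = 180° − ∠A − ∠B ≈ 35.07°.
Law of sines gives c = a·sin C/sin A ≈ 195.15.
Median from C: ½√(2·a² + 2·b² − c²) ≈ 254.73.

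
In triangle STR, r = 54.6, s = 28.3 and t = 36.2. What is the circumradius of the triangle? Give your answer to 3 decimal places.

30.152

By the law of cosines, cos S = (t² + r² − s²) / (2·t·r) ≈ 0.88304, so ∠S ≈ 27.99°.
Circumradius = s/(2 sin S) ≈ 30.152.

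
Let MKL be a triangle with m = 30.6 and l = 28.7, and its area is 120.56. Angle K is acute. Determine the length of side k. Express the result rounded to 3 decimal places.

From area = ½·l·m·sin K, we get sin K = 2·area/(l·m) ≈ 0.27456.
Taking the acute solution, ∠K ≈ 0.278 rad.
Law of cosines then gives k ≈ 8.4325.

8.433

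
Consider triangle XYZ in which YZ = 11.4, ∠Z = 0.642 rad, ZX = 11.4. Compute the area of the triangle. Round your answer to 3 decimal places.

area ≈ 38.910

Area = ½·YZ·ZX·sin Z ≈ 38.91.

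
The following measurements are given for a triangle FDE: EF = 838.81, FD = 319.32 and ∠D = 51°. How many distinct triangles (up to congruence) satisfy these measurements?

FD·sin D = 319.32·sin(51°) ≈ 248.2.
Since EF ≥ FD, exactly one triangle exists.

1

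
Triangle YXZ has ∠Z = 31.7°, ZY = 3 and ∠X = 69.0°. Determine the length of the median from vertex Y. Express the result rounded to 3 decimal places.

The third angle is ∠Y = 180° − ∠X − ∠Z = 79.30°.
Law of sines: XZ = ZY·sin Y/sin X ≈ 3.1576.
Law of sines: YX = ZY·sin Z/sin X ≈ 1.6886.
Median from Y: ½√(2·ZY² + 2·YX² − XZ²) ≈ 1.8529.

1.853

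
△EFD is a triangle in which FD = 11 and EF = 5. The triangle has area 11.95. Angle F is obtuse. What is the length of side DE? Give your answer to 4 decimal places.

15.6548

From area = ½·EF·FD·sin F, we get sin F = 2·area/(EF·FD) ≈ 0.43455.
Taking the obtuse solution, ∠F ≈ 154.24°.
Law of cosines then gives DE ≈ 15.655.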